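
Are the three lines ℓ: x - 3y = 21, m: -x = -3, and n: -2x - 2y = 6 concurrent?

Yes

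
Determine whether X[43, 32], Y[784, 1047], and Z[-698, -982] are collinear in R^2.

No

XY = (741, 1015), XZ = (-741, -1014).
det[XY; XZ] = (741)(-1014) − (1015)(-741) = 741.
The determinant is nonzero, so they are not collinear.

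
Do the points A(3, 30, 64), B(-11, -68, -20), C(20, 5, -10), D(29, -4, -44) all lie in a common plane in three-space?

Yes

The four points are coplanar iff the 3×3 determinant with rows AB, AC, AD is zero.
Rows: (-14, -98, -84), (17, -25, -74), (26, -34, -108).
Expanding along the first row: (-14)(184) − (-98)(88) + (-84)(72) = 0.
Zero determinant ⇒ coplanar.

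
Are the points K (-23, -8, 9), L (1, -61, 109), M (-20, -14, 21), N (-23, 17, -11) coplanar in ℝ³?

With K as base: KL = (24, -53, 100), KM = (3, -6, 12), KN = (0, 25, -20).
KM × KN = (-180, 60, 75).
KL · (KM × KN) = 0.
The scalar triple product vanishes, so the four points are coplanar.

Yes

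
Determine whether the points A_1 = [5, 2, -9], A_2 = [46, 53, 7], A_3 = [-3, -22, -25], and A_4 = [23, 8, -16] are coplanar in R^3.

The four points are coplanar iff the 3×3 determinant with rows A_1A_2, A_1A_3, A_1A_4 is zero.
Rows: (41, 51, 16), (-8, -24, -16), (18, 6, -7).
Expanding along the first row: (41)(264) − (51)(344) + (16)(384) = -576.
Nonzero ⇒ not coplanar.

No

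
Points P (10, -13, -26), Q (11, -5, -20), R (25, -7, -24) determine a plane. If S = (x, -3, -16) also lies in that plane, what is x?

-3

A normal to the plane is n = PQ × PR = (-20, 88, -114).
S lies in the plane iff n · PS = 0.
This gives (-20)x + (-60) = 0, so x = -3.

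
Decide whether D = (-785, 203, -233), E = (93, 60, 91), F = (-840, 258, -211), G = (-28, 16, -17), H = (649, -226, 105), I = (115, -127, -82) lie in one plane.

No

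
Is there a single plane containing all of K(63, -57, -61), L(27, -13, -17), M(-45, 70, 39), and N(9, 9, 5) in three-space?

With K as base: KL = (-36, 44, 44), KM = (-108, 127, 100), KN = (-54, 66, 66).
KM × KN = (1782, 1728, -270).
KL · (KM × KN) = 0.
The scalar triple product vanishes, so the four points are coplanar.

Yes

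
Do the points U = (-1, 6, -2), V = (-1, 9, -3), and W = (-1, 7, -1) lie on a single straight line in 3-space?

No

UV = (0, 3, -1), UW = (0, 1, 1).
Comparing components 2 and 3: (3)(1) − (-1)(1) = 4 ≠ 0, so UV and UW are not parallel and the points are not collinear.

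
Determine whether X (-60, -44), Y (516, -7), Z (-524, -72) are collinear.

No

XY = (576, 37), XZ = (-464, -28).
Twice the signed area of △XYZ is (576)(-28) − (37)(-464) = 1040.
The area is nonzero, so the three points are not collinear.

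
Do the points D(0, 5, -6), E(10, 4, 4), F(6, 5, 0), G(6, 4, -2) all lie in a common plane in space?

No

A normal to the plane through D, E, F is n = DE × DF = (-6, 0, 6).
The plane has equation n·P = -36. For G: n·G = -48.
-48 ≠ -36, so G is off the plane.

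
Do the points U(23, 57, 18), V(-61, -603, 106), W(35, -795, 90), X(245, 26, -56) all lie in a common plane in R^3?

No

The four points are coplanar iff the 3×3 determinant with rows UV, UW, UX is zero.
Rows: (-84, -660, 88), (12, -852, 72), (222, -31, -74).
Expanding along the first row: (-84)(65280) − (-660)(-16872) + (88)(188772) = -7104.
Nonzero ⇒ not coplanar.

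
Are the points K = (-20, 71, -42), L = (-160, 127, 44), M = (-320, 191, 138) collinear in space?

No

KL = (-140, 56, 86), KM = (-300, 120, 180).
KL × KM = (-240, -600, 0).
The cross product is nonzero, so the points do not lie on one line.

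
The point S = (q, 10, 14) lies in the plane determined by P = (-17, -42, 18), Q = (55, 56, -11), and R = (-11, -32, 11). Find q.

Coplanarity requires PQ · (PR × PS) = 0.
PQ = (72, 98, -29), PR = (6, 10, -7); the triple product is linear in q with coefficient -396 and constant term 9900.
Setting it to zero: q = 25.

25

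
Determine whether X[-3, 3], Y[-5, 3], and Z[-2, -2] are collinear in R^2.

No

XY = (-2, 0), XZ = (1, -5).
If collinear, XZ would be a scalar multiple of XY. But (-2)·(-5) ≠ (0)·(1) (difference 10), so they are not parallel; the points are not collinear.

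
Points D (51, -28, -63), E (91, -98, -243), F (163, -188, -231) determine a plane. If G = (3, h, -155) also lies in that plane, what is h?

The plane through D, E, F has equation −17040x − 13440y + 1440z = -583440.
Substituting G: (-13440)h + (-274320) = -583440, so h = 23.

23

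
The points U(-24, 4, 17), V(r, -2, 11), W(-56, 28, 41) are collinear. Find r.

Collinearity requires UV × UW = 0; each component is linear in r.
The y-component gives (-24)r + (-384) = 0, so r = -16.
The remaining components then also vanish.

-16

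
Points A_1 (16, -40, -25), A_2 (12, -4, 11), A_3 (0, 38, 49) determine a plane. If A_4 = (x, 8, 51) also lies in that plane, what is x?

62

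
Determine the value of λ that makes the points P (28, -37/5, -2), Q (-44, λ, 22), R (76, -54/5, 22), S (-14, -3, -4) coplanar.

The points are coplanar iff PQ · (PR × PS) = 0.
Expanding, this is linear in λ: (-912)λ + (10032/5) = 0.
So λ = 11/5.

11/5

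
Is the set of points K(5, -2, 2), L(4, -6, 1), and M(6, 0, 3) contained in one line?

KL = (-1, -4, -1), KM = (1, 2, 1).
KL × KM = (-2, 0, 2).
The cross product is nonzero, so the points do not lie on one line.

No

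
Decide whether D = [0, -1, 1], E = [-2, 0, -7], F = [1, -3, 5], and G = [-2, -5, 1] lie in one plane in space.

No

The four points are coplanar iff the 3×3 determinant with rows DE, DF, DG is zero.
Rows: (-2, 1, -8), (1, -2, 4), (-2, -4, 0).
Expanding along the first row: (-2)(16) − (1)(8) + (-8)(-8) = 24.
Nonzero ⇒ not coplanar.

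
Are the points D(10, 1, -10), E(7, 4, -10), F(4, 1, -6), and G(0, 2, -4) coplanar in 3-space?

With D as base: DE = (-3, 3, 0), DF = (-6, 0, 4), DG = (-10, 1, 6).
DF × DG = (-4, -4, -6).
DE · (DF × DG) = 0.
The scalar triple product vanishes, so the four points are coplanar.

Yes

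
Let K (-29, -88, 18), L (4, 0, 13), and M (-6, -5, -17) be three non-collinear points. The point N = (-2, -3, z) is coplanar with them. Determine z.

-5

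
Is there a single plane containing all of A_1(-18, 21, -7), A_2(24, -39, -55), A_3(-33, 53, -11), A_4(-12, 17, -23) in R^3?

Yes

The four points are coplanar iff the 3×3 determinant with rows A_1A_2, A_1A_3, A_1A_4 is zero.
Rows: (42, -60, -48), (-15, 32, -4), (6, -4, -16).
Expanding along the first row: (42)(-528) − (-60)(264) + (-48)(-132) = 0.
Zero determinant ⇒ coplanar.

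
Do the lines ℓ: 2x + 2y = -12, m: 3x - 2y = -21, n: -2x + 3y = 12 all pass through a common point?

Intersecting ℓ and m: solving the 2×2 system gives (x, y) = (-33/5, 3/5).
Substitute into n: (-2)(-33/5) + (3)(3/5) = 15.
But n requires 12 ≠ 15, so the three lines have no common point.

No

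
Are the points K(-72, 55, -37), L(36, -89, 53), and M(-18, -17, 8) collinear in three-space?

Yes

KL = (108, -144, 90), KM = (54, -72, 45).
KL × KM = (0, 0, 0).
The cross product vanishes, so the three points are collinear.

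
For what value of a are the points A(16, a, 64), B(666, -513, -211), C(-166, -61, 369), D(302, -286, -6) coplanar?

-53

Coplanarity ⇔ det[AB; AC; AD] = 0.
Expanding, this is linear in a: (40560)a + (2149680) = 0.
So a = -53.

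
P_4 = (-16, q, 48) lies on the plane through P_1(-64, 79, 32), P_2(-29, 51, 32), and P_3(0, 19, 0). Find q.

Coplanarity requires P_1P_2 · (P_1P_3 × P_1P_4) = 0.
P_1P_2 = (35, -28, 0), P_1P_3 = (64, -60, -32); the triple product is linear in q with coefficient 1120 and constant term -50400.
Setting it to zero: q = 45.

45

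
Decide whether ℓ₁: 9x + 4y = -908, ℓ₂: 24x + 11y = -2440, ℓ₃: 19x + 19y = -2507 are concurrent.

No

Intersecting ℓ₁ and ℓ₂: solving the 2×2 system gives (x, y) = (-76, -56).
Substitute into ℓ₃: (19)(-76) + (19)(-56) = -2508.
But ℓ₃ requires -2507 ≠ -2508, so the three lines have no common point.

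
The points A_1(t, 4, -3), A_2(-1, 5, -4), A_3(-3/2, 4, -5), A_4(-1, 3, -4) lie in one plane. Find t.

-1/2

The points are coplanar iff A_1A_2 · (A_1A_3 × A_1A_4) = 0.
Expanding, this is linear in t: (2)t + (1) = 0.
So t = -1/2.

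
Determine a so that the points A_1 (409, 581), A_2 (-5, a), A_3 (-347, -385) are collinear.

Collinearity: (A_2 − A_1) must be parallel to (A_3 − A_1) = (-756, -966).
Cross-multiplying the components: (a − 581)·(-756) = (-414)·(-966).
Solving gives a = 52.

52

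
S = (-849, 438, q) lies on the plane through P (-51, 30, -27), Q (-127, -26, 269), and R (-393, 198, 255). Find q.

The plane through P, Q, R has equation −65520x − 79800y − 31920z = 1809360.
Substituting S: (-31920)q + (20674080) = 1809360, so q = 591.

591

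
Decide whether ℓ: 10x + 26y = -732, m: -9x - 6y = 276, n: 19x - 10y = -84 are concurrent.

Intersecting ℓ and m: solving the 2×2 system gives (x, y) = (-16, -22).
Substitute into n: (19)(-16) + (-10)(-22) = -84.
This equals -84, so (-16, -22) lies on all three lines and they are concurrent.

Yes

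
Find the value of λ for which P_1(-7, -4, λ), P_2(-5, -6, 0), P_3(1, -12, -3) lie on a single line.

Collinearity requires P_1P_2 × P_1P_3 = 0; each component is linear in λ.
The x-component gives (-6)λ + (6) = 0, so λ = 1.
The remaining components then also vanish.

1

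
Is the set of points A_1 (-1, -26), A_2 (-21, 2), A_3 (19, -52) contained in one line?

A_1A_2 = (-20, 28), A_1A_3 = (20, -26).
det[A_1A_2; A_1A_3] = (-20)(-26) − (28)(20) = -40.
The determinant is nonzero, so they are not collinear.

No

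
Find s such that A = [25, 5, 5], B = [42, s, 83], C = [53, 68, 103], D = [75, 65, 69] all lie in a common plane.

Coplanarity ⇔ det[AB; AC; AD] = 0.
Expanding, this is linear in s: (3108)s + (-161616) = 0.
So s = 52.

52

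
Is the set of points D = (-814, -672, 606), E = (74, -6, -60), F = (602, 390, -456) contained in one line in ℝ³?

DE = (888, 666, -666), DF = (1416, 1062, -1062).
DE × DF = (0, 0, 0).
The cross product vanishes, so the three points are collinear.

Yes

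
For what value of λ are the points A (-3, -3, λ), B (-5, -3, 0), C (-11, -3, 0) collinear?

Direction BC = (-6, 0, 0). From the x-coordinate of A, the parameter along the line is τ = (-3 − (-5))/(-6) = -1/3.
Then λ = 0 + (-1/3)·(0) = 0.

0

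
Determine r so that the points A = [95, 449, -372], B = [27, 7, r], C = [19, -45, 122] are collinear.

70

Direction AC = (-76, -494, 494). From the x-coordinate of B, the parameter along the line is τ = (27 − 95)/(-76) = 17/19.
Then r = (-372) + 17/19·(494) = 70.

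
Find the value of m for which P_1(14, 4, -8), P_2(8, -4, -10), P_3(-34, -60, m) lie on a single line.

-24

Collinearity requires P_1P_2 × P_1P_3 = 0; each component is linear in m.
The x-component gives (-8)m + (-192) = 0, so m = -24.
The remaining components then also vanish.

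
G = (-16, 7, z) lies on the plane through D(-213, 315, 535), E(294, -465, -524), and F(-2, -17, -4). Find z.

58

The plane through D, E, F has equation 68832x + 49824y − 3744z = -969696.
Substituting G: (-3744)z + (-752544) = -969696, so z = 58.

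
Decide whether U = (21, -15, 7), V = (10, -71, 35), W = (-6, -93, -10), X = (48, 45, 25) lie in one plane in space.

No

The four points are coplanar iff the 3×3 determinant with rows UV, UW, UX is zero.
Rows: (-11, -56, 28), (-27, -78, -17), (27, 60, 18).
Expanding along the first row: (-11)(-384) − (-56)(-27) + (28)(486) = 16320.
Nonzero ⇒ not coplanar.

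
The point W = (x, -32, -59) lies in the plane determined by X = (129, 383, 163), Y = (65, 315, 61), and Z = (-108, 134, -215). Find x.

-26

The plane through X, Y, Z has equation 306x − 18y − 180z = 3240.
Substituting W: (306)x + (11196) = 3240, so x = -26.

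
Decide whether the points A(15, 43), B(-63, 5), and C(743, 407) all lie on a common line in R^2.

No

AB = (-78, -38), AC = (728, 364).
Twice the signed area of △ABC is (-78)(364) − (-38)(728) = -728.
The area is nonzero, so the three points are not collinear.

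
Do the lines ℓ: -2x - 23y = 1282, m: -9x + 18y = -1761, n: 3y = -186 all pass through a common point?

The three lines meet at one point iff the augmented coefficient matrix [aᵢ bᵢ cᵢ] has rank < 3, i.e. its determinant vanishes.
Here the determinant is 18.
Nonzero, so no common point exists.

No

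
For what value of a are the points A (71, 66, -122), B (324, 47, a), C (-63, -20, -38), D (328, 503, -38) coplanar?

-444

The points are coplanar iff AB · (AC × AD) = 0.
Expanding, this is linear in a: (-36456)a + (-16186464) = 0.
So a = -444.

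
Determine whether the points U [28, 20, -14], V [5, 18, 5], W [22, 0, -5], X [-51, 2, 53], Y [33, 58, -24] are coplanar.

No

The plane through U, V, W has normal n = UV × UW = (362, 93, 448) and equation n·P = 5724.
Checking the remaining points: n·X = 5468, n·Y = 6588.
Since n·X = 5468 ≠ 5724, X is off the plane and the points are not all coplanar.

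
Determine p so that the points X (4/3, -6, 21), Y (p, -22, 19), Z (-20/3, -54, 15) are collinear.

Collinearity requires XY × XZ = 0; each component is linear in p.
The y-component gives (6)p + (8) = 0, so p = -4/3.
The remaining components then also vanish.

-4/3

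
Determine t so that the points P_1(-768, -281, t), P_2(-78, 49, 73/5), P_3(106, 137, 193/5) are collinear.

-377/5

Direction P_2P_3 = (184, 88, 24). From the x-coordinate of P_1, the parameter along the line is τ = (-768 − (-78))/184 = -15/4.
Then t = 73/5 + (-15/4)·(24) = -377/5.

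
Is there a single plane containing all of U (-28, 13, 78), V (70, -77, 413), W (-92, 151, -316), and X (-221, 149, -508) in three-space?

With U as base: UV = (98, -90, 335), UW = (-64, 138, -394), UX = (-193, 136, -586).
UW × UX = (-27284, 38538, 17930).
UV · (UW × UX) = -135702.
Since -135702 ≠ 0, the four points are not coplanar.

No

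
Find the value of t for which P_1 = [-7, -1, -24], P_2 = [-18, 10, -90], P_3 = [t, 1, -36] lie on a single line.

Direction P_1P_2 = (-11, 11, -66). From the y-coordinate of P_3, the parameter along the line is τ = (1 − (-1))/11 = 2/11.
Then t = (-7) + 2/11·(-11) = -9.

-9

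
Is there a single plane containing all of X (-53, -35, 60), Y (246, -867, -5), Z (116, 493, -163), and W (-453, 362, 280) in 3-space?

No

With X as base: XY = (299, -832, -65), XZ = (169, 528, -223), XW = (-400, 397, 220).
XZ × XW = (204691, 52020, 278293).
XY · (XZ × XW) = -167076.
Since -167076 ≠ 0, the four points are not coplanar.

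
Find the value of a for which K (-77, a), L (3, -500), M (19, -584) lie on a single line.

-80

The three points are collinear iff det[KL; KM] = 0.
This determinant is linear in a: (16)a + (1280) = 0, so a = -80.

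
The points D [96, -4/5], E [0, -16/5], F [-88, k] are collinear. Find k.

Collinearity: (F − D) must be parallel to (E − D) = (-96, -12/5).
Cross-multiplying the components: (k − (-4/5))·(-96) = (-184)·(-12/5).
Solving gives k = -27/5.

-27/5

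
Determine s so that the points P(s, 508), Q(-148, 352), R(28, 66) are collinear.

The three points are collinear iff det[PQ; PR] = 0.
This determinant is linear in s: (286)s + (69784) = 0, so s = -244.

-244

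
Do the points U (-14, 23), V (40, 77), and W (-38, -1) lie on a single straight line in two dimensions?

Yes

UV = (54, 54), UW = (-24, -24).
Twice the signed area of △UVW is (54)(-24) − (54)(-24) = 0.
The triangle is degenerate (zero area), so the points are collinear.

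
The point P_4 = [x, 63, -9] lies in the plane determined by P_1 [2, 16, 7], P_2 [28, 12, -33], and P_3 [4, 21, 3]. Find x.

The plane through P_1, P_2, P_3 has equation 216x + 24y + 138z = 1782.
Substituting P_4: (216)x + (270) = 1782, so x = 7.

7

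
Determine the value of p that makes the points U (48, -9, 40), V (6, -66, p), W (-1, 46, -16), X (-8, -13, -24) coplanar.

Coplanarity ⇔ det[UV; UW; UX] = 0.
Expanding, this is linear in p: (3276)p + (26208) = 0.
So p = -8.

-8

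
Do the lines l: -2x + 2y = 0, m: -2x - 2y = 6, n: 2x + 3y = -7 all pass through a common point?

No

The three lines meet at one point iff the augmented coefficient matrix [aᵢ bᵢ cᵢ] has rank < 3, i.e. its determinant vanishes.
Here the determinant is 4.
Nonzero, so no common point exists.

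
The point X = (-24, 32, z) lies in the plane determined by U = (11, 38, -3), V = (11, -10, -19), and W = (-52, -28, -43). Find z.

-15

Coplanarity requires UV · (UW × UX) = 0.
UV = (0, -48, -16), UW = (-63, -66, -40); the triple product is linear in z with coefficient -3024 and constant term -45360.
Setting it to zero: z = -15.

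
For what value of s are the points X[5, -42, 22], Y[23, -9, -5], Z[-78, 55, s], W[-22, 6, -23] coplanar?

-72

Normal to plane XYW: n = (-189, 1539, 1755); plane equation n·P = -26973.
Requiring n·Z = -26973: (1755)s + (99387) = -26973.
So s = -72.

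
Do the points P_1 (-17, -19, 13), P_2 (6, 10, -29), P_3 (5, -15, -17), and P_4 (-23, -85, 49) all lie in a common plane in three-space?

Yes

With P_1 as base: P_1P_2 = (23, 29, -42), P_1P_3 = (22, 4, -30), P_1P_4 = (-6, -66, 36).
P_1P_3 × P_1P_4 = (-1836, -612, -1428).
P_1P_2 · (P_1P_3 × P_1P_4) = 0.
The scalar triple product vanishes, so the four points are coplanar.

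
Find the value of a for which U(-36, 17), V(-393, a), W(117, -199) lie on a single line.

521

The three points are collinear iff det[UV; UW] = 0.
This determinant is linear in a: (-153)a + (79713) = 0, so a = 521.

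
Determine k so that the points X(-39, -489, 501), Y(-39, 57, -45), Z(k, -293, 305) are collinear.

-39

Collinearity requires XY × XZ = 0; each component is linear in k.
The y-component gives (-546)k + (-21294) = 0, so k = -39.
The remaining components then also vanish.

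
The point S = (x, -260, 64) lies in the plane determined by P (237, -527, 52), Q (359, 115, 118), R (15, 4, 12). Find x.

235

The plane through P, Q, R has equation −60726x − 9772y + 207306z = 1537694.
Substituting S: (-60726)x + (15808304) = 1537694, so x = 235.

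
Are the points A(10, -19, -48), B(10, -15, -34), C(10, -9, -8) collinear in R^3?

AB = (0, 4, 14), AC = (0, 10, 40).
Comparing components 2 and 3: (4)(40) − (14)(10) = 20 ≠ 0, so AB and AC are not parallel and the points are not collinear.

No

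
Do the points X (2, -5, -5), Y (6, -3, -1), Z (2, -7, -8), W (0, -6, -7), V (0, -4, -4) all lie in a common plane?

Yes

The plane through X, Y, Z has normal n = XY × XZ = (2, 12, -8) and equation n·P = -16.
Checking the remaining points: n·W = -16, n·V = -16.
All equal -16, so all 5 points lie in one plane.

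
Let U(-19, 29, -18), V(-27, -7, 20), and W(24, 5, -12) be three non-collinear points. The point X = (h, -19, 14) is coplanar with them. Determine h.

17

A normal to the plane is n = UV × UW = (696, 1682, 1740).
X lies in the plane iff n · UX = 0.
This gives (696)h + (-11832) = 0, so h = 17.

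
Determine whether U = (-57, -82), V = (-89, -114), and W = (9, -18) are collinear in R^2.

No

UV = (-32, -32), UW = (66, 64).
Twice the signed area of △UVW is (-32)(64) − (-32)(66) = 64.
The area is nonzero, so the three points are not collinear.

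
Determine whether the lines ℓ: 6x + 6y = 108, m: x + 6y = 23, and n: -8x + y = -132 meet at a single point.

No

The three lines meet at one point iff the augmented coefficient matrix [aᵢ bᵢ cᵢ] has rank < 3, i.e. its determinant vanishes.
Here the determinant is 90.
Nonzero, so no common point exists.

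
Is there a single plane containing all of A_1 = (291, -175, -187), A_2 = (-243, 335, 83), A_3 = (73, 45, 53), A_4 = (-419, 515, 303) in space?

Yes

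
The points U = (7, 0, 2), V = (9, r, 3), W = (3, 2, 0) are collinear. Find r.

Direction UW = (-4, 2, -2). From the x-coordinate of V, the parameter along the line is τ = (9 − 7)/(-4) = -1/2.
Then r = 0 + (-1/2)·(2) = -1.

-1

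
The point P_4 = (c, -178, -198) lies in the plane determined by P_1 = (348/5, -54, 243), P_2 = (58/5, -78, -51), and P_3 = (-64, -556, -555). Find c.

-63/5

The plane through P_1, P_2, P_3 has equation −128436x − (35028/5)y + (129548/5)z = -11324052/5.
Substituting P_4: (-128436)c + (-3883104) = -11324052/5, so c = -63/5.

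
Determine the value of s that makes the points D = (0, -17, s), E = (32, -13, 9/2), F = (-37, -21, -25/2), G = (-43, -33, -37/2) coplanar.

-7/2

The points are coplanar iff DE · (DF × DG) = 0.
Expanding, this is linear in s: (-780)s + (-2730) = 0.
So s = -7/2.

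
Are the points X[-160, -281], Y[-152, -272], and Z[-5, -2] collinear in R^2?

No

XY = (8, 9), XZ = (155, 279).
If collinear, XZ would be a scalar multiple of XY. But (8)·(279) ≠ (9)·(155) (difference 837), so they are not parallel; the points are not collinear.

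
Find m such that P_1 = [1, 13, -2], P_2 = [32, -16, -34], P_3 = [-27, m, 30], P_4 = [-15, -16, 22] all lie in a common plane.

21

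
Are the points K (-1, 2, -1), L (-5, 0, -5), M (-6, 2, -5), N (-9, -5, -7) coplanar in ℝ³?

No

The four points are coplanar iff the 3×3 determinant with rows KL, KM, KN is zero.
Rows: (-4, -2, -4), (-5, 0, -4), (-8, -7, -6).
Expanding along the first row: (-4)(-28) − (-2)(-2) + (-4)(35) = -32.
Nonzero ⇒ not coplanar.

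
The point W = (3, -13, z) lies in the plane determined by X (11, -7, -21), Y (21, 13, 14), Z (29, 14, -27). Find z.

-3

The plane through X, Y, Z has equation −855x + 690y − 150z = -11085.
Substituting W: (-150)z + (-11535) = -11085, so z = -3.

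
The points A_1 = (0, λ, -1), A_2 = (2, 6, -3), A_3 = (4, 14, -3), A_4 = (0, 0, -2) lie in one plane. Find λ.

2

Coplanarity ⇔ det[A_1A_2; A_1A_3; A_1A_4] = 0.
Expanding, this is linear in λ: (2)λ + (-4) = 0.
So λ = 2.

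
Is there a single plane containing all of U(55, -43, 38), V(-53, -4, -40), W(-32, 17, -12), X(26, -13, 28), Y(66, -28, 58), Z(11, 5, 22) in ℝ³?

No

The plane through U, V, W has normal n = UV × UW = (2730, 1386, -3087) and equation n·P = -26754.
Checking the remaining points: n·X = -33474, n·Y = -37674, n·Z = -30954.
Since n·X = -33474 ≠ -26754, X is off the plane and the points are not all coplanar.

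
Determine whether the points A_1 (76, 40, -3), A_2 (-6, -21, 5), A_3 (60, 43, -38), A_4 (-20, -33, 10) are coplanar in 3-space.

The four points are coplanar iff the 3×3 determinant with rows A_1A_2, A_1A_3, A_1A_4 is zero.
Rows: (-82, -61, 8), (-16, 3, -35), (-96, -73, 13).
Expanding along the first row: (-82)(-2516) − (-61)(-3568) + (8)(1456) = 312.
Nonzero ⇒ not coplanar.

No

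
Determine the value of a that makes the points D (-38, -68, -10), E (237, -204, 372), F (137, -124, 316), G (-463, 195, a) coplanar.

-457

Normal to plane DEF: n = (-22944, -22800, 8400); plane equation n·P = 2338272.
Requiring n·G = 2338272: (8400)a + (6177072) = 2338272.
So a = -457.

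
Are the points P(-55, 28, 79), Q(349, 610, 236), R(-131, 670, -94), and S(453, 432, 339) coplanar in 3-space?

Yes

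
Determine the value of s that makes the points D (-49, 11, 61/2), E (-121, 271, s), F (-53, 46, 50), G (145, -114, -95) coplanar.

377/2

Normal to plane DFG: n = (-1955, 3281, -6290); plane equation n·P = -59959.
Requiring n·E = -59959: (-6290)s + (1125706) = -59959.
So s = 377/2.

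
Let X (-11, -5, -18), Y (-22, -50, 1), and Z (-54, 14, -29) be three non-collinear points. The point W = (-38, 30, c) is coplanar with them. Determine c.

-35

The plane through X, Y, Z has equation 134x − 938y − 2144z = 41808.
Substituting W: (-2144)c + (-33232) = 41808, so c = -35.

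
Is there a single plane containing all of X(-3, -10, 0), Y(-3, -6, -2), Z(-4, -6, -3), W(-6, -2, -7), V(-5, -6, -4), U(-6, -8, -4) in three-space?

The plane through X, Y, Z has normal n = XY × XZ = (-4, 2, 4) and equation n·P = -8.
Checking the remaining points: n·W = -8, n·V = -8, n·U = -8.
All equal -8, so all 6 points lie in one plane.

Yes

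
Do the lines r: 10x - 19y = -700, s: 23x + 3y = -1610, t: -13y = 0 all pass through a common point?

Yes

Lines aᵢx + bᵢy = cᵢ with pairwise distinct directions are concurrent exactly when det[aᵢ bᵢ cᵢ] = 0.
Here the determinant is 0.
It vanishes, so the lines are concurrent at (-70, 0).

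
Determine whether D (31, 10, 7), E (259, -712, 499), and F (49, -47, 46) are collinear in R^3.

DE = (228, -722, 492), DF = (18, -57, 39).
Comparing components 2 and 3: (-722)(39) − (492)(-57) = -114 ≠ 0, so DE and DF are not parallel and the points are not collinear.

No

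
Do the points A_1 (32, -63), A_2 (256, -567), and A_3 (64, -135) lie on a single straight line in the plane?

A_1A_2 = (224, -504), A_1A_3 = (32, -72).
Twice the signed area of △A_1A_2A_3 is (224)(-72) − (-504)(32) = 0.
The triangle is degenerate (zero area), so the points are collinear.

Yes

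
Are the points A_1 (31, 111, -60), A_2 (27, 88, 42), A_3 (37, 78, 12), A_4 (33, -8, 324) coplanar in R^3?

The four points are coplanar iff the 3×3 determinant with rows A_1A_2, A_1A_3, A_1A_4 is zero.
Rows: (-4, -23, 102), (6, -33, 72), (2, -119, 384).
Expanding along the first row: (-4)(-4104) − (-23)(2160) + (102)(-648) = 0.
Zero determinant ⇒ coplanar.

Yes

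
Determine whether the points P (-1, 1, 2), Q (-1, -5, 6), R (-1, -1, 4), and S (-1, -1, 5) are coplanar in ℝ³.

Yes

A normal to the plane through P, Q, R is n = PQ × PR = (-4, 0, 0).
The plane has equation n·X = 4. For S: n·S = 4.
Equal, so S lies in the plane and all four are coplanar.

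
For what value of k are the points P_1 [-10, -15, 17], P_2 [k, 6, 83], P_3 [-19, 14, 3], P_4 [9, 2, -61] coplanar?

-43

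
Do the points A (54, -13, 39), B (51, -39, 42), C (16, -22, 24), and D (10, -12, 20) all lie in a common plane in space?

The four points are coplanar iff the 3×3 determinant with rows AB, AC, AD is zero.
Rows: (-3, -26, 3), (-38, -9, -15), (-44, 1, -19).
Expanding along the first row: (-3)(186) − (-26)(62) + (3)(-434) = -248.
Nonzero ⇒ not coplanar.

No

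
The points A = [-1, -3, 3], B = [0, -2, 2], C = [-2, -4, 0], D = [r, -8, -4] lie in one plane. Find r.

-6

Normal to plane ABC: n = (-4, 4, 0); plane equation n·P = -8.
Requiring n·D = -8: (-4)r + (-32) = -8.
So r = -6.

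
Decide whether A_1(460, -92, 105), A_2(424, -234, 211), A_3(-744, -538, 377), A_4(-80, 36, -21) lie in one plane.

With A_1 as base: A_1A_2 = (-36, -142, 106), A_1A_3 = (-1204, -446, 272), A_1A_4 = (-540, 128, -126).
A_1A_3 × A_1A_4 = (21380, -298584, -394952).
A_1A_2 · (A_1A_3 × A_1A_4) = -235664.
Since -235664 ≠ 0, the four points are not coplanar.

No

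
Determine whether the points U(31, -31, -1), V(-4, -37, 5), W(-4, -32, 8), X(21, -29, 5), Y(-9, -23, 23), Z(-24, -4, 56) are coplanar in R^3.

No

The plane through U, V, W has normal n = UV × UW = (-48, 105, -175) and equation n·P = -4568.
Checking the remaining points: n·X = -4928, n·Y = -6008, n·Z = -9068.
Since n·X = -4928 ≠ -4568, X is off the plane and the points are not all coplanar.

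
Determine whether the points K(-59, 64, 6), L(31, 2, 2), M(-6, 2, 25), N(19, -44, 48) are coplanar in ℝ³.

A normal to the plane through K, L, M is n = KL × KM = (-1426, -1922, -2294).
The plane has equation n·P = -52638. For N: n·N = -52638.
Equal, so N lies in the plane and all four are coplanar.

Yes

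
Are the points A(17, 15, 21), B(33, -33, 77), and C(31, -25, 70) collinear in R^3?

No

AB = (16, -48, 56), AC = (14, -40, 49).
Comparing components 2 and 3: (-48)(49) − (56)(-40) = -112 ≠ 0, so AB and AC are not parallel and the points are not collinear.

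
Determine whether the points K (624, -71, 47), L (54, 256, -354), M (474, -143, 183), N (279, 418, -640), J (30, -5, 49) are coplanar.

The plane through K, L, M has normal n = KL × KM = (15600, 137670, 90090) and equation n·P = 4194060.
Checking the remaining points: n·N = 4240860, n·J = 4194060.
Since n·N = 4240860 ≠ 4194060, N is off the plane and the points are not all coplanar.

No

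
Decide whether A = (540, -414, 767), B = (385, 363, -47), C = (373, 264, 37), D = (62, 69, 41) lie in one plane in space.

No

The four points are coplanar iff the 3×3 determinant with rows AB, AC, AD is zero.
Rows: (-155, 777, -814), (-167, 678, -730), (-478, 483, -726).
Expanding along the first row: (-155)(-139638) − (777)(-227698) + (-814)(243423) = 418914.
Nonzero ⇒ not coplanar.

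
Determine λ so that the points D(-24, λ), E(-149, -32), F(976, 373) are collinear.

Collinearity: (D − E) must be parallel to (F − E) = (1125, 405).
Cross-multiplying the components: (λ − (-32))·(1125) = (125)·(405).
Solving gives λ = 13.

13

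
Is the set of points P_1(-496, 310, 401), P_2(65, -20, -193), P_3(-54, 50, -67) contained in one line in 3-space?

Yes

P_1P_2 = (561, -330, -594), P_1P_3 = (442, -260, -468).
Each component of P_1P_3 is 26/33 times the corresponding component of P_1P_2, so P_1P_3 = 26/33·P_1P_2 and the points are collinear.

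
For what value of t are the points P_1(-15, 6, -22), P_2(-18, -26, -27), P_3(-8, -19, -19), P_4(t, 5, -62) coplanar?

-69

Normal to plane P_1P_2P_3: n = (-221, -26, 299); plane equation n·P = -3419.
Requiring n·P_4 = -3419: (-221)t + (-18668) = -3419.
So t = -69.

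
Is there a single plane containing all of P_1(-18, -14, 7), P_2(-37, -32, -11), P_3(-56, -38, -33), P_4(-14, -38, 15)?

With P_1 as base: P_1P_2 = (-19, -18, -18), P_1P_3 = (-38, -24, -40), P_1P_4 = (4, -24, 8).
P_1P_3 × P_1P_4 = (-1152, 144, 1008).
P_1P_2 · (P_1P_3 × P_1P_4) = 1152.
Since 1152 ≠ 0, the four points are not coplanar.

No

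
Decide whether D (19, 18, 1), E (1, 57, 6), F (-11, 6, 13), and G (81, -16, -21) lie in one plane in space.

Yes

With D as base: DE = (-18, 39, 5), DF = (-30, -12, 12), DG = (62, -34, -22).
DF × DG = (672, 84, 1764).
DE · (DF × DG) = 0.
The scalar triple product vanishes, so the four points are coplanar.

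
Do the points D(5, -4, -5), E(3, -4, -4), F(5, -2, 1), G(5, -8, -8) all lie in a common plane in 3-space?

No

With D as base: DE = (-2, 0, 1), DF = (0, 2, 6), DG = (0, -4, -3).
DF × DG = (18, 0, 0).
DE · (DF × DG) = -36.
Since -36 ≠ 0, the four points are not coplanar.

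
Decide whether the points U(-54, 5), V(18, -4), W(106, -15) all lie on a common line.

UV = (72, -9), UW = (160, -20).
Checking proportionality: UW = 20/9·UV, so the vectors are parallel and the points are collinear.

Yes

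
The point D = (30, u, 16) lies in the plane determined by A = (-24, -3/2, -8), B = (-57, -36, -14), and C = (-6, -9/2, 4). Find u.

39/2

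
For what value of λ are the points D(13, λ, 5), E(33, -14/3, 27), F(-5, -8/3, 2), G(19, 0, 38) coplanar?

Coplanarity ⇔ det[DE; DF; DG] = 0.
Expanding, this is linear in λ: (-768)λ + (-4096) = 0.
So λ = -16/3.

-16/3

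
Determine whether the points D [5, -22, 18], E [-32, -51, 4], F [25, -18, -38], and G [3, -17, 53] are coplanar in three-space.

Yes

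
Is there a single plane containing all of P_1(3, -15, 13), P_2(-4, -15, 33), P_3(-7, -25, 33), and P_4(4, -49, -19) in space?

A normal to the plane through P_1, P_2, P_3 is n = P_1P_2 × P_1P_3 = (200, -60, 70).
The plane has equation n·P = 2410. For P_4: n·P_4 = 2410.
Equal, so P_4 lies in the plane and all four are coplanar.

Yes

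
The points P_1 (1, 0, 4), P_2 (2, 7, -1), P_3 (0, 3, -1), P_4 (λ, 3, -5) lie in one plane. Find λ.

-2

Normal to plane P_1P_2P_3: n = (-20, 10, 10); plane equation n·P = 20.
Requiring n·P_4 = 20: (-20)λ + (-20) = 20.
So λ = -2.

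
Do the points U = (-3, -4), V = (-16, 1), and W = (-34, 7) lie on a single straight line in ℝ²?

No

UV = (-13, 5), UW = (-31, 11).
det[UV; UW] = (-13)(11) − (5)(-31) = 12.
The determinant is nonzero, so they are not collinear.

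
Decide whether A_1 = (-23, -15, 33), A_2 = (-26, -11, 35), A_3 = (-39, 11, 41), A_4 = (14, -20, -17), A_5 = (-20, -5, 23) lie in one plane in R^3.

The plane through A_1, A_2, A_3 has normal n = A_1A_2 × A_1A_3 = (-20, -8, -14) and equation n·P = 118.
Checking the remaining points: n·A_4 = 118, n·A_5 = 118.
All equal 118, so all 5 points lie in one plane.

Yes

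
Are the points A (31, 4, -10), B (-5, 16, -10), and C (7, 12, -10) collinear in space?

AB = (-36, 12, 0), AC = (-24, 8, 0).
Each component of AC is 2/3 times the corresponding component of AB, so AC = 2/3·AB and the points are collinear.

Yes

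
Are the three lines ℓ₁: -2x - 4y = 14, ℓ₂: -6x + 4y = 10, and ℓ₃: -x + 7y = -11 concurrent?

Yes

Lines aᵢx + bᵢy = cᵢ with pairwise distinct directions are concurrent exactly when det[aᵢ bᵢ cᵢ] = 0.
Here the determinant is 0.
It vanishes, so the lines are concurrent at (-3, -2).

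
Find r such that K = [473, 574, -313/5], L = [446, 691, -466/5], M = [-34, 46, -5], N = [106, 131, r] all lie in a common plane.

The points are coplanar iff KL · (KM × KN) = 0.
Expanding, this is linear in r: (73575)r + (500310) = 0.
So r = -34/5.

-34/5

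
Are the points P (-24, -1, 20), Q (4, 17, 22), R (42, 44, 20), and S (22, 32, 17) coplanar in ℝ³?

With P as base: PQ = (28, 18, 2), PR = (66, 45, 0), PS = (46, 33, -3).
PR × PS = (-135, 198, 108).
PQ · (PR × PS) = 0.
The scalar triple product vanishes, so the four points are coplanar.

Yes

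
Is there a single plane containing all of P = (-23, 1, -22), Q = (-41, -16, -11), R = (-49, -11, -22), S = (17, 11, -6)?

No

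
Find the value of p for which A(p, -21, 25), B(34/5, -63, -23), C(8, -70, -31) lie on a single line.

Collinearity requires AB × AC = 0; each component is linear in p.
The y-component gives (-8)p + (-16/5) = 0, so p = -2/5.
The remaining components then also vanish.

-2/5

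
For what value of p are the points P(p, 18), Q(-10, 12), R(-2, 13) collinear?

The three points are collinear iff det[PQ; PR] = 0.
This determinant is linear in p: (-1)p + (38) = 0, so p = 38.

38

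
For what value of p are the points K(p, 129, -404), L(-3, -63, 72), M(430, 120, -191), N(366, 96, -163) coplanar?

The points are coplanar iff KL · (KM × KN) = 0.
Expanding, this is linear in p: (1188)p + (-272052) = 0.
So p = 229.

229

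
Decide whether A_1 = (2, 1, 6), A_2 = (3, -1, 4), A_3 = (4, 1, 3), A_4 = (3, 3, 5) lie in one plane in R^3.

Yes

The four points are coplanar iff the 3×3 determinant with rows A_1A_2, A_1A_3, A_1A_4 is zero.
Rows: (1, -2, -2), (2, 0, -3), (1, 2, -1).
Expanding along the first row: (1)(6) − (-2)(1) + (-2)(4) = 0.
Zero determinant ⇒ coplanar.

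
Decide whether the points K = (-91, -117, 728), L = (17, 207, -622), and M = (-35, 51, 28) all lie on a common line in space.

KL = (108, 324, -1350), KM = (56, 168, -700).
Each component of KM is 14/27 times the corresponding component of KL, so KM = 14/27·KL and the points are collinear.

Yes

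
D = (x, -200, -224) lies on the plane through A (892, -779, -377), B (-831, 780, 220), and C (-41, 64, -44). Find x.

A normal to the plane is n = AB × AC = (15876, 16758, 2058).
D lies in the plane iff n · AD = 0.
This gives (15876)x + (-4143636) = 0, so x = 261.

261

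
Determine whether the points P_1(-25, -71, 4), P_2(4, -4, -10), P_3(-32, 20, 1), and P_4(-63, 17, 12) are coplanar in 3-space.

No

With P_1 as base: P_1P_2 = (29, 67, -14), P_1P_3 = (-7, 91, -3), P_1P_4 = (-38, 88, 8).
P_1P_3 × P_1P_4 = (992, 170, 2842).
P_1P_2 · (P_1P_3 × P_1P_4) = 370.
Since 370 ≠ 0, the four points are not coplanar.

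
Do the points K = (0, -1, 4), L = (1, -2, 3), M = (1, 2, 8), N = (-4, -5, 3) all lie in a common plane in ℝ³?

A normal to the plane through K, L, M is n = KL × KM = (-1, -5, 4).
The plane has equation n·P = 21. For N: n·N = 41.
41 ≠ 21, so N is off the plane.

No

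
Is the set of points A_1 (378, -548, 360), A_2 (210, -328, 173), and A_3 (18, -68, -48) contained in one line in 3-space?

No

A_1A_2 = (-168, 220, -187), A_1A_3 = (-360, 480, -408).
A_1A_2 × A_1A_3 = (0, -1224, -1440).
The cross product is nonzero, so the points do not lie on one line.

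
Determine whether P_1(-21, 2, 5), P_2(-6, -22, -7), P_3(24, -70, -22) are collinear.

No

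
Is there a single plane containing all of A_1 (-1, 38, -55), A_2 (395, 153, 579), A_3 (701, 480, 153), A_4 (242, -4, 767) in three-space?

A normal to the plane through A_1, A_2, A_3 is n = A_1A_2 × A_1A_3 = (-256308, 362700, 94302).
The plane has equation n·P = 8852298. For A_4: n·A_4 = 8852298.
Equal, so A_4 lies in the plane and all four are coplanar.

Yes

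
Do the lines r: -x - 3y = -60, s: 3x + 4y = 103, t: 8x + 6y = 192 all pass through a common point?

The three lines meet at one point iff the augmented coefficient matrix [aᵢ bᵢ cᵢ] has rank < 3, i.e. its determinant vanishes.
Here the determinant is -54.
Nonzero, so no common point exists.

No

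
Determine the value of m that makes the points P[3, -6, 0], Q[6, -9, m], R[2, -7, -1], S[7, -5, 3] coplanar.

1

Coplanarity ⇔ det[PQ; PR; PS] = 0.
Expanding, this is linear in m: (3)m + (-3) = 0.
So m = 1.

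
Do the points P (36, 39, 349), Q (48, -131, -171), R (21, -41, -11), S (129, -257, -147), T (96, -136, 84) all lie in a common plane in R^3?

No

The plane through P, Q, R has normal n = PQ × PR = (19600, 12120, -3510) and equation n·X = -46710.
Checking the remaining points: n·S = -70470, n·T = -61560.
Since n·S = -70470 ≠ -46710, S is off the plane and the points are not all coplanar.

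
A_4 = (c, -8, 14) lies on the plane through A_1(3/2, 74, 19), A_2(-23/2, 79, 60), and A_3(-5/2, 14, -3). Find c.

The plane through A_1, A_2, A_3 has equation 2350x − 450y + 800z = -14575.
Substituting A_4: (2350)c + (14800) = -14575, so c = -25/2.

-25/2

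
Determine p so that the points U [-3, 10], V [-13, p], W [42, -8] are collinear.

14

The three points are collinear iff det[UV; UW] = 0.
This determinant is linear in p: (-45)p + (630) = 0, so p = 14.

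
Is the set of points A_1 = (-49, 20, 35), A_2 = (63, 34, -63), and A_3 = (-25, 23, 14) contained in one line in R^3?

A_1A_2 = (112, 14, -98), A_1A_3 = (24, 3, -21).
A_1A_2 × A_1A_3 = (0, 0, 0).
The cross product vanishes, so the three points are collinear.

Yes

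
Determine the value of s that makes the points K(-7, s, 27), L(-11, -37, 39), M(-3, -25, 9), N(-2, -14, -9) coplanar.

The points are coplanar iff KL · (KM × KN) = 0.
Expanding, this is linear in s: (-114)s + (-3762) = 0.
So s = -33.

-33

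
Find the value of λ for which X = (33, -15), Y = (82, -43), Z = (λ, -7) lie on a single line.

19

The three points are collinear iff det[XY; XZ] = 0.
This determinant is linear in λ: (28)λ + (-532) = 0, so λ = 19.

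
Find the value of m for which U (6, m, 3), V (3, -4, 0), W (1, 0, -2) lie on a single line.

Collinearity requires UV × UW = 0; each component is linear in m.
The x-component gives (2)m + (20) = 0, so m = -10.
The remaining components then also vanish.

-10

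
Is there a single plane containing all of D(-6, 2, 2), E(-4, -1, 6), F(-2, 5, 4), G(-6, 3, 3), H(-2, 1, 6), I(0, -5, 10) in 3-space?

No

The plane through D, E, F has normal n = DE × DF = (-18, 12, 18) and equation n·P = 168.
Checking the remaining points: n·G = 198, n·H = 156, n·I = 120.
Since n·G = 198 ≠ 168, G is off the plane and the points are not all coplanar.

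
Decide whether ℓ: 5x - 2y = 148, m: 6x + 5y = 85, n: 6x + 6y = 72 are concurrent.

No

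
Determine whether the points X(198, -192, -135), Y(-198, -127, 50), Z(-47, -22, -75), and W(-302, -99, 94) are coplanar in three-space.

The four points are coplanar iff the 3×3 determinant with rows XY, XZ, XW is zero.
Rows: (-396, 65, 185), (-245, 170, 60), (-500, 93, 229).
Expanding along the first row: (-396)(33350) − (65)(-26105) + (185)(62215) = 0.
Zero determinant ⇒ coplanar.

Yes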